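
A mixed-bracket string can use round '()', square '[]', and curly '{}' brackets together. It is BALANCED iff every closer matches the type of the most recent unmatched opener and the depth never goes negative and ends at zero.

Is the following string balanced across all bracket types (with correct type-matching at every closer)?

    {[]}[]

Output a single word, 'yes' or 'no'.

pos 0: push '{'; stack = {
pos 1: push '['; stack = {[
pos 2: ']' matches '['; pop; stack = {
pos 3: '}' matches '{'; pop; stack = (empty)
pos 4: push '['; stack = [
pos 5: ']' matches '['; pop; stack = (empty)
end: stack empty → VALID
Verdict: properly nested → yes

Answer: yes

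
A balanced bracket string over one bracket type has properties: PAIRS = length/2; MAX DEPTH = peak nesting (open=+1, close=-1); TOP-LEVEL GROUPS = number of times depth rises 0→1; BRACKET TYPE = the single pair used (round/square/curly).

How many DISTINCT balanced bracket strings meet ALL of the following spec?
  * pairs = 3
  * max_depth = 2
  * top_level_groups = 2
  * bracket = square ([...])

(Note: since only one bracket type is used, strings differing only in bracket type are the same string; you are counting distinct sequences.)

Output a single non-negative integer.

Spec: pairs=3 depth=2 groups=2
Count(depth <= 2) = 2
Count(depth <= 1) = 0
Count(depth == 2) = 2 - 0 = 2

Answer: 2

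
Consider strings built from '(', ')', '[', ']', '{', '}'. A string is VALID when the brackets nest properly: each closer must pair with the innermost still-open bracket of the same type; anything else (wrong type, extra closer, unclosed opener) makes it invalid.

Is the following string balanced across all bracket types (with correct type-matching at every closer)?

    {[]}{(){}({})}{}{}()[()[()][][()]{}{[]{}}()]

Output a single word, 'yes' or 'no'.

Answer: yes

Derivation:
pos 0: push '{'; stack = {
pos 1: push '['; stack = {[
pos 2: ']' matches '['; pop; stack = {
pos 3: '}' matches '{'; pop; stack = (empty)
pos 4: push '{'; stack = {
pos 5: push '('; stack = {(
pos 6: ')' matches '('; pop; stack = {
pos 7: push '{'; stack = {{
pos 8: '}' matches '{'; pop; stack = {
pos 9: push '('; stack = {(
pos 10: push '{'; stack = {({
pos 11: '}' matches '{'; pop; stack = {(
pos 12: ')' matches '('; pop; stack = {
pos 13: '}' matches '{'; pop; stack = (empty)
pos 14: push '{'; stack = {
pos 15: '}' matches '{'; pop; stack = (empty)
pos 16: push '{'; stack = {
pos 17: '}' matches '{'; pop; stack = (empty)
pos 18: push '('; stack = (
pos 19: ')' matches '('; pop; stack = (empty)
pos 20: push '['; stack = [
pos 21: push '('; stack = [(
pos 22: ')' matches '('; pop; stack = [
pos 23: push '['; stack = [[
pos 24: push '('; stack = [[(
pos 25: ')' matches '('; pop; stack = [[
pos 26: ']' matches '['; pop; stack = [
pos 27: push '['; stack = [[
pos 28: ']' matches '['; pop; stack = [
pos 29: push '['; stack = [[
pos 30: push '('; stack = [[(
pos 31: ')' matches '('; pop; stack = [[
pos 32: ']' matches '['; pop; stack = [
pos 33: push '{'; stack = [{
pos 34: '}' matches '{'; pop; stack = [
pos 35: push '{'; stack = [{
pos 36: push '['; stack = [{[
pos 37: ']' matches '['; pop; stack = [{
pos 38: push '{'; stack = [{{
pos 39: '}' matches '{'; pop; stack = [{
pos 40: '}' matches '{'; pop; stack = [
pos 41: push '('; stack = [(
pos 42: ')' matches '('; pop; stack = [
pos 43: ']' matches '['; pop; stack = (empty)
end: stack empty → VALID
Verdict: properly nested → yes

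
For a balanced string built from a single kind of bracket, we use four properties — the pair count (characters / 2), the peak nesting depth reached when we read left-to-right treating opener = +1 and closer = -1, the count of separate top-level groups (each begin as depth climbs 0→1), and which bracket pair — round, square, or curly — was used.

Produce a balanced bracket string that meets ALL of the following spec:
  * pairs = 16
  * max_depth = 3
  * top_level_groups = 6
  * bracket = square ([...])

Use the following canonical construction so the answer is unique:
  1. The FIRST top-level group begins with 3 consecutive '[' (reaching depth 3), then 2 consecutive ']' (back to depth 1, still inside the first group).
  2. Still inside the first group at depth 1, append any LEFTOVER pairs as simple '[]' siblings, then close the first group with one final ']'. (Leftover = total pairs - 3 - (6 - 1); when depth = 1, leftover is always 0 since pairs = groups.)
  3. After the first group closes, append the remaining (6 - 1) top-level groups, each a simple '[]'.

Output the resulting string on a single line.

Spec: pairs=16 depth=3 groups=6
Leftover pairs = 16 - 3 - (6-1) = 8
First group: deep chain of depth 3 + 8 sibling pairs
Remaining 5 groups: simple '[]' each

Answer: [[[]][][][][][][][][]][][][][][]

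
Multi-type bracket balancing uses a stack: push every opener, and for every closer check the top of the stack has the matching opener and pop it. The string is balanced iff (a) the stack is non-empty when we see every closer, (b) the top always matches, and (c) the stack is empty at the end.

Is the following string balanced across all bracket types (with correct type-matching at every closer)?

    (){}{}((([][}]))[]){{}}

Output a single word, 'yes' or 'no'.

Answer: no

Derivation:
pos 0: push '('; stack = (
pos 1: ')' matches '('; pop; stack = (empty)
pos 2: push '{'; stack = {
pos 3: '}' matches '{'; pop; stack = (empty)
pos 4: push '{'; stack = {
pos 5: '}' matches '{'; pop; stack = (empty)
pos 6: push '('; stack = (
pos 7: push '('; stack = ((
pos 8: push '('; stack = (((
pos 9: push '['; stack = ((([
pos 10: ']' matches '['; pop; stack = (((
pos 11: push '['; stack = ((([
pos 12: saw closer '}' but top of stack is '[' (expected ']') → INVALID
Verdict: type mismatch at position 12: '}' closes '[' → no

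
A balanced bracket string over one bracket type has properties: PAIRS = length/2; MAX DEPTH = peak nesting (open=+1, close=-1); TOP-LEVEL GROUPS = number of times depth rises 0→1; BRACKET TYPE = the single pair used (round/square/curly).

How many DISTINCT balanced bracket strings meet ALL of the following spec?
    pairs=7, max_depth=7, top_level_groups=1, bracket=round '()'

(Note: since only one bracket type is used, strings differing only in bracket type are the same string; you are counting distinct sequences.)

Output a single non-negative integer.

Spec: pairs=7 depth=7 groups=1
Count(depth <= 7) = 132
Count(depth <= 6) = 131
Count(depth == 7) = 132 - 131 = 1

Answer: 1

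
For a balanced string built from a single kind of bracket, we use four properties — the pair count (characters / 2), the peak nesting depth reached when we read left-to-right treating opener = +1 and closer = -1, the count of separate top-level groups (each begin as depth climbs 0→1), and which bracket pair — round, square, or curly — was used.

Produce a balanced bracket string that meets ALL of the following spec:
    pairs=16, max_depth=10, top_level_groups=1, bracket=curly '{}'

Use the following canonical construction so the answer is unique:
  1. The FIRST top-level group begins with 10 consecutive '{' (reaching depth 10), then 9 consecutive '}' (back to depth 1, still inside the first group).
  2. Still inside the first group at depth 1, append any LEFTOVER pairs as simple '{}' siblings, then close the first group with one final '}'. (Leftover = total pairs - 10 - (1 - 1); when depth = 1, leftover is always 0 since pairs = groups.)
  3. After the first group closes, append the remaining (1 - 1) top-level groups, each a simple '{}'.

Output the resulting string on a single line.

Spec: pairs=16 depth=10 groups=1
Leftover pairs = 16 - 10 - (1-1) = 6
First group: deep chain of depth 10 + 6 sibling pairs
Remaining 0 groups: simple '{}' each

Answer: {{{{{{{{{{}}}}}}}}}{}{}{}{}{}{}}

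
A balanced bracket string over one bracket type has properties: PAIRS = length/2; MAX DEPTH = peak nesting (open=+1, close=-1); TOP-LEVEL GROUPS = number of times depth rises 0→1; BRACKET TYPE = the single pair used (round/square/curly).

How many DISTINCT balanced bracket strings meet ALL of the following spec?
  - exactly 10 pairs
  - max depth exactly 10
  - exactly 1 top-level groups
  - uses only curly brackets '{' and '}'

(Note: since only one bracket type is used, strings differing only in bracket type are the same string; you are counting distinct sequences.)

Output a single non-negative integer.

Spec: pairs=10 depth=10 groups=1
Count(depth <= 10) = 4862
Count(depth <= 9) = 4861
Count(depth == 10) = 4862 - 4861 = 1

Answer: 1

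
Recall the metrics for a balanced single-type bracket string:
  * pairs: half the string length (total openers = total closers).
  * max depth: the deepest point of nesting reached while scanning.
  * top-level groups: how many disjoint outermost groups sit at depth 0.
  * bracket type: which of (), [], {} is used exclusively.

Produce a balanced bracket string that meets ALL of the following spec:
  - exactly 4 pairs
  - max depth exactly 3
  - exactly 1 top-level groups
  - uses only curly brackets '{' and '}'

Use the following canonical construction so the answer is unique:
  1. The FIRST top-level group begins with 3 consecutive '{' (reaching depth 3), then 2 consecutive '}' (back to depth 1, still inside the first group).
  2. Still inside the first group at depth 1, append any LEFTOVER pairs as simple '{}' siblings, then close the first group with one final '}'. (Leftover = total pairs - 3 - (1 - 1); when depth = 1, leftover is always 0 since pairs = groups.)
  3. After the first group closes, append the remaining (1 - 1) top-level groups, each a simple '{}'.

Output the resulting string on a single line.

Answer: {{{}}{}}

Derivation:
Spec: pairs=4 depth=3 groups=1
Leftover pairs = 4 - 3 - (1-1) = 1
First group: deep chain of depth 3 + 1 sibling pairs
Remaining 0 groups: simple '{}' each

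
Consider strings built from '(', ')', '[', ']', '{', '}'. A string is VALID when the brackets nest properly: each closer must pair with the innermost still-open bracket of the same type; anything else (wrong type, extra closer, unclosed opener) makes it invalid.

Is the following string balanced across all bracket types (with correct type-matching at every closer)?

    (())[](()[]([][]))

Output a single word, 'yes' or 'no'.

Answer: yes

Derivation:
pos 0: push '('; stack = (
pos 1: push '('; stack = ((
pos 2: ')' matches '('; pop; stack = (
pos 3: ')' matches '('; pop; stack = (empty)
pos 4: push '['; stack = [
pos 5: ']' matches '['; pop; stack = (empty)
pos 6: push '('; stack = (
pos 7: push '('; stack = ((
pos 8: ')' matches '('; pop; stack = (
pos 9: push '['; stack = ([
pos 10: ']' matches '['; pop; stack = (
pos 11: push '('; stack = ((
pos 12: push '['; stack = (([
pos 13: ']' matches '['; pop; stack = ((
pos 14: push '['; stack = (([
pos 15: ']' matches '['; pop; stack = ((
pos 16: ')' matches '('; pop; stack = (
pos 17: ')' matches '('; pop; stack = (empty)
end: stack empty → VALID
Verdict: properly nested → yes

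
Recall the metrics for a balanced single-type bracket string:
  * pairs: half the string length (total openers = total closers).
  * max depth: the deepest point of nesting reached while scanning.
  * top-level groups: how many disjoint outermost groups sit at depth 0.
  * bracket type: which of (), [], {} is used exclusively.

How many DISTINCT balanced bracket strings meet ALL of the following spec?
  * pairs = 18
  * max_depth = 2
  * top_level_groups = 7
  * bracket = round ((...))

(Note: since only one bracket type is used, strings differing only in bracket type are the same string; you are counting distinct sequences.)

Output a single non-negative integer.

Answer: 12376

Derivation:
Spec: pairs=18 depth=2 groups=7
Count(depth <= 2) = 12376
Count(depth <= 1) = 0
Count(depth == 2) = 12376 - 0 = 12376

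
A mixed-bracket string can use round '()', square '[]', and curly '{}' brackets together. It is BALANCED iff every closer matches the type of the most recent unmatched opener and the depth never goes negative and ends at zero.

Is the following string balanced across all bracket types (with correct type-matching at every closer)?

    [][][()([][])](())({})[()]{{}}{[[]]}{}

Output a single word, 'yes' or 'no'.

Answer: yes

Derivation:
pos 0: push '['; stack = [
pos 1: ']' matches '['; pop; stack = (empty)
pos 2: push '['; stack = [
pos 3: ']' matches '['; pop; stack = (empty)
pos 4: push '['; stack = [
pos 5: push '('; stack = [(
pos 6: ')' matches '('; pop; stack = [
pos 7: push '('; stack = [(
pos 8: push '['; stack = [([
pos 9: ']' matches '['; pop; stack = [(
pos 10: push '['; stack = [([
pos 11: ']' matches '['; pop; stack = [(
pos 12: ')' matches '('; pop; stack = [
pos 13: ']' matches '['; pop; stack = (empty)
pos 14: push '('; stack = (
pos 15: push '('; stack = ((
pos 16: ')' matches '('; pop; stack = (
pos 17: ')' matches '('; pop; stack = (empty)
pos 18: push '('; stack = (
pos 19: push '{'; stack = ({
pos 20: '}' matches '{'; pop; stack = (
pos 21: ')' matches '('; pop; stack = (empty)
pos 22: push '['; stack = [
pos 23: push '('; stack = [(
pos 24: ')' matches '('; pop; stack = [
pos 25: ']' matches '['; pop; stack = (empty)
pos 26: push '{'; stack = {
pos 27: push '{'; stack = {{
pos 28: '}' matches '{'; pop; stack = {
pos 29: '}' matches '{'; pop; stack = (empty)
pos 30: push '{'; stack = {
pos 31: push '['; stack = {[
pos 32: push '['; stack = {[[
pos 33: ']' matches '['; pop; stack = {[
pos 34: ']' matches '['; pop; stack = {
pos 35: '}' matches '{'; pop; stack = (empty)
pos 36: push '{'; stack = {
pos 37: '}' matches '{'; pop; stack = (empty)
end: stack empty → VALID
Verdict: properly nested → yes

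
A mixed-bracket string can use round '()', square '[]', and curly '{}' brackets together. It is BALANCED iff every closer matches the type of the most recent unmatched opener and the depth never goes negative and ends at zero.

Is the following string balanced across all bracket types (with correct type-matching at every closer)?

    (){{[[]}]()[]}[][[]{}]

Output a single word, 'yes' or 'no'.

pos 0: push '('; stack = (
pos 1: ')' matches '('; pop; stack = (empty)
pos 2: push '{'; stack = {
pos 3: push '{'; stack = {{
pos 4: push '['; stack = {{[
pos 5: push '['; stack = {{[[
pos 6: ']' matches '['; pop; stack = {{[
pos 7: saw closer '}' but top of stack is '[' (expected ']') → INVALID
Verdict: type mismatch at position 7: '}' closes '[' → no

Answer: no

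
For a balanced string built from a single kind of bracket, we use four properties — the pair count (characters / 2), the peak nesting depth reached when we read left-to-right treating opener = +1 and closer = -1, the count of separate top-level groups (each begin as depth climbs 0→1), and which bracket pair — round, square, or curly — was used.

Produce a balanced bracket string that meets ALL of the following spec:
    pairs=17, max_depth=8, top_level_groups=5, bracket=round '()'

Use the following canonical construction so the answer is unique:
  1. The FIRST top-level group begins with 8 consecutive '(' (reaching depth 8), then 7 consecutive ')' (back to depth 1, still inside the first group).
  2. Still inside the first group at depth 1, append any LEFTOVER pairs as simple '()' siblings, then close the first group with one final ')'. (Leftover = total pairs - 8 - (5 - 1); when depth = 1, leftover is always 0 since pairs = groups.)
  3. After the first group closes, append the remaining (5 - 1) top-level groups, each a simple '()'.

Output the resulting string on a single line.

Answer: (((((((()))))))()()()()())()()()()

Derivation:
Spec: pairs=17 depth=8 groups=5
Leftover pairs = 17 - 8 - (5-1) = 5
First group: deep chain of depth 8 + 5 sibling pairs
Remaining 4 groups: simple '()' each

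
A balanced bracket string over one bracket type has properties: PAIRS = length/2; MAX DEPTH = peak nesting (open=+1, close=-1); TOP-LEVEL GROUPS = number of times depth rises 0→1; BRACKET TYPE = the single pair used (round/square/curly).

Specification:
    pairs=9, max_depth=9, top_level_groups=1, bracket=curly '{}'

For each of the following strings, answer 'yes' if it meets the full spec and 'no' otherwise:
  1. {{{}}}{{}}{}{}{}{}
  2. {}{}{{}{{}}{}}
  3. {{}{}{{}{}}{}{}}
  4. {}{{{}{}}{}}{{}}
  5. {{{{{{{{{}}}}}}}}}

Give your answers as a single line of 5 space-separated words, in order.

String 1 '{{{}}}{{}}{}{}{}{}': depth seq [1 2 3 2 1 0 1 2 1 0 1 0 1 0 1 0 1 0]
  -> pairs=9 depth=3 groups=6 -> no
String 2 '{}{}{{}{{}}{}}': depth seq [1 0 1 0 1 2 1 2 3 2 1 2 1 0]
  -> pairs=7 depth=3 groups=3 -> no
String 3 '{{}{}{{}{}}{}{}}': depth seq [1 2 1 2 1 2 3 2 3 2 1 2 1 2 1 0]
  -> pairs=8 depth=3 groups=1 -> no
String 4 '{}{{{}{}}{}}{{}}': depth seq [1 0 1 2 3 2 3 2 1 2 1 0 1 2 1 0]
  -> pairs=8 depth=3 groups=3 -> no
String 5 '{{{{{{{{{}}}}}}}}}': depth seq [1 2 3 4 5 6 7 8 9 8 7 6 5 4 3 2 1 0]
  -> pairs=9 depth=9 groups=1 -> yes

Answer: no no no no yes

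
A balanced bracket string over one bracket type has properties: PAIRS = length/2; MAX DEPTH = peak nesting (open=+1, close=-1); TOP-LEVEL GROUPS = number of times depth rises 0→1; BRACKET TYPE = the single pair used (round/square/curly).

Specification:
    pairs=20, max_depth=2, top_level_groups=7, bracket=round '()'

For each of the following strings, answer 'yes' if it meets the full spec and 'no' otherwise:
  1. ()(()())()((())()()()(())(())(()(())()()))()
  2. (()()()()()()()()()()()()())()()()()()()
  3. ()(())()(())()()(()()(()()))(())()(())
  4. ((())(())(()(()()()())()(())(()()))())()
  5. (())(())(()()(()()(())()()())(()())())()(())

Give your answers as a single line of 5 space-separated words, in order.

String 1 '()(()())()((())()()()(())(())(()(())()()))()': depth seq [1 0 1 2 1 2 1 0 1 0 1 2 3 2 1 2 1 2 1 2 1 2 3 2 1 2 3 2 1 2 3 2 3 4 3 2 3 2 3 2 1 0 1 0]
  -> pairs=22 depth=4 groups=5 -> no
String 2 '(()()()()()()()()()()()()())()()()()()()': depth seq [1 2 1 2 1 2 1 2 1 2 1 2 1 2 1 2 1 2 1 2 1 2 1 2 1 2 1 0 1 0 1 0 1 0 1 0 1 0 1 0]
  -> pairs=20 depth=2 groups=7 -> yes
String 3 '()(())()(())()()(()()(()()))(())()(())': depth seq [1 0 1 2 1 0 1 0 1 2 1 0 1 0 1 0 1 2 1 2 1 2 3 2 3 2 1 0 1 2 1 0 1 0 1 2 1 0]
  -> pairs=19 depth=3 groups=10 -> no
String 4 '((())(())(()(()()()())()(())(()()))())()': depth seq [1 2 3 2 1 2 3 2 1 2 3 2 3 4 3 4 3 4 3 4 3 2 3 2 3 4 3 2 3 4 3 4 3 2 1 2 1 0 1 0]
  -> pairs=20 depth=4 groups=2 -> no
String 5 '(())(())(()()(()()(())()()())(()())())()(())': depth seq [1 2 1 0 1 2 1 0 1 2 1 2 1 2 3 2 3 2 3 4 3 2 3 2 3 2 3 2 1 2 3 2 3 2 1 2 1 0 1 0 1 2 1 0]
  -> pairs=22 depth=4 groups=5 -> no

Answer: no yes no no no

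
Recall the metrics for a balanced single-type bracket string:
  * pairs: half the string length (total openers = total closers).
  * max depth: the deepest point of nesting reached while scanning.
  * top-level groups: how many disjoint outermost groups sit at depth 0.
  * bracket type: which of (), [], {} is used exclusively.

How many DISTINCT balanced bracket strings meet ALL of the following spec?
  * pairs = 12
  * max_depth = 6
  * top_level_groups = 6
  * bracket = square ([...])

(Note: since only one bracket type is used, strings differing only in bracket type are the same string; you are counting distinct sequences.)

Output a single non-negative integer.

Answer: 84

Derivation:
Spec: pairs=12 depth=6 groups=6
Count(depth <= 6) = 6182
Count(depth <= 5) = 6098
Count(depth == 6) = 6182 - 6098 = 84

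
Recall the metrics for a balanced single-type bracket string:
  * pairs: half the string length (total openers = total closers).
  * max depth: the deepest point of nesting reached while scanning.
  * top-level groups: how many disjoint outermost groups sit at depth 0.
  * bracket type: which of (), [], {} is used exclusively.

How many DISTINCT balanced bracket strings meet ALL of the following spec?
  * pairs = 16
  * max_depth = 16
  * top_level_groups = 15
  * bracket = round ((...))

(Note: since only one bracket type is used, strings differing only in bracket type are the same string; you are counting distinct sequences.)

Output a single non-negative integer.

Spec: pairs=16 depth=16 groups=15
Count(depth <= 16) = 15
Count(depth <= 15) = 15
Count(depth == 16) = 15 - 15 = 0

Answer: 0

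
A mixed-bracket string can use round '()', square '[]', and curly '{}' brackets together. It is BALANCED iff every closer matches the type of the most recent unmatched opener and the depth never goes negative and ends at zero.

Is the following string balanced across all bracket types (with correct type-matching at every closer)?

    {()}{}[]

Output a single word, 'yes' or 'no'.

Answer: yes

Derivation:
pos 0: push '{'; stack = {
pos 1: push '('; stack = {(
pos 2: ')' matches '('; pop; stack = {
pos 3: '}' matches '{'; pop; stack = (empty)
pos 4: push '{'; stack = {
pos 5: '}' matches '{'; pop; stack = (empty)
pos 6: push '['; stack = [
pos 7: ']' matches '['; pop; stack = (empty)
end: stack empty → VALID
Verdict: properly nested → yes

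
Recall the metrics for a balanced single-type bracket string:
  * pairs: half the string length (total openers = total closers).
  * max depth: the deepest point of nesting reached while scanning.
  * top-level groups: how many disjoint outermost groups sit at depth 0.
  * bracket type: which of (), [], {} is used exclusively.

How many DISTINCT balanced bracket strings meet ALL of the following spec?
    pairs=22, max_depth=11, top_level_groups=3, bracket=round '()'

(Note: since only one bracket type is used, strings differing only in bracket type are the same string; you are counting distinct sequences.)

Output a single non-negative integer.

Spec: pairs=22 depth=11 groups=3
Count(depth <= 11) = 17771778765
Count(depth <= 10) = 17487327390
Count(depth == 11) = 17771778765 - 17487327390 = 284451375

Answer: 284451375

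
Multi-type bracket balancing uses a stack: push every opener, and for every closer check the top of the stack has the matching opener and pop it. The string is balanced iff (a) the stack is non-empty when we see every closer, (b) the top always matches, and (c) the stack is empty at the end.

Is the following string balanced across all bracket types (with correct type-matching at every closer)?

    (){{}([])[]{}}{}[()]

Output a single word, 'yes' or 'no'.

Answer: yes

Derivation:
pos 0: push '('; stack = (
pos 1: ')' matches '('; pop; stack = (empty)
pos 2: push '{'; stack = {
pos 3: push '{'; stack = {{
pos 4: '}' matches '{'; pop; stack = {
pos 5: push '('; stack = {(
pos 6: push '['; stack = {([
pos 7: ']' matches '['; pop; stack = {(
pos 8: ')' matches '('; pop; stack = {
pos 9: push '['; stack = {[
pos 10: ']' matches '['; pop; stack = {
pos 11: push '{'; stack = {{
pos 12: '}' matches '{'; pop; stack = {
pos 13: '}' matches '{'; pop; stack = (empty)
pos 14: push '{'; stack = {
pos 15: '}' matches '{'; pop; stack = (empty)
pos 16: push '['; stack = [
pos 17: push '('; stack = [(
pos 18: ')' matches '('; pop; stack = [
pos 19: ']' matches '['; pop; stack = (empty)
end: stack empty → VALID
Verdict: properly nested → yes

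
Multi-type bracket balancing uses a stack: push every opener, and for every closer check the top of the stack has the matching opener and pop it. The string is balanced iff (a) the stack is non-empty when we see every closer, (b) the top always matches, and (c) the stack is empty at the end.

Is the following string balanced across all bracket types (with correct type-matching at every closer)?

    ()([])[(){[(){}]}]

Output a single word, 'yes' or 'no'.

pos 0: push '('; stack = (
pos 1: ')' matches '('; pop; stack = (empty)
pos 2: push '('; stack = (
pos 3: push '['; stack = ([
pos 4: ']' matches '['; pop; stack = (
pos 5: ')' matches '('; pop; stack = (empty)
pos 6: push '['; stack = [
pos 7: push '('; stack = [(
pos 8: ')' matches '('; pop; stack = [
pos 9: push '{'; stack = [{
pos 10: push '['; stack = [{[
pos 11: push '('; stack = [{[(
pos 12: ')' matches '('; pop; stack = [{[
pos 13: push '{'; stack = [{[{
pos 14: '}' matches '{'; pop; stack = [{[
pos 15: ']' matches '['; pop; stack = [{
pos 16: '}' matches '{'; pop; stack = [
pos 17: ']' matches '['; pop; stack = (empty)
end: stack empty → VALID
Verdict: properly nested → yes

Answer: yes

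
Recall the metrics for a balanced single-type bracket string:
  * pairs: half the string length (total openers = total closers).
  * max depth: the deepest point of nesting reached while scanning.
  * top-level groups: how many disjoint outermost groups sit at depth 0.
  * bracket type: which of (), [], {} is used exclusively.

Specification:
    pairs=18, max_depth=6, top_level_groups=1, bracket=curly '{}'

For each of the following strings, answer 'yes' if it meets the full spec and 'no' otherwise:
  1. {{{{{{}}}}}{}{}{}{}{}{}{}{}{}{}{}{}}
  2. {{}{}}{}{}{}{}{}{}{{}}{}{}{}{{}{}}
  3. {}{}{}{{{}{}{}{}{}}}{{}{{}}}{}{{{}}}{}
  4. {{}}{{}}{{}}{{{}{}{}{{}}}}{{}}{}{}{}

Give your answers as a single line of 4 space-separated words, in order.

String 1 '{{{{{{}}}}}{}{}{}{}{}{}{}{}{}{}{}{}}': depth seq [1 2 3 4 5 6 5 4 3 2 1 2 1 2 1 2 1 2 1 2 1 2 1 2 1 2 1 2 1 2 1 2 1 2 1 0]
  -> pairs=18 depth=6 groups=1 -> yes
String 2 '{{}{}}{}{}{}{}{}{}{{}}{}{}{}{{}{}}': depth seq [1 2 1 2 1 0 1 0 1 0 1 0 1 0 1 0 1 0 1 2 1 0 1 0 1 0 1 0 1 2 1 2 1 0]
  -> pairs=17 depth=2 groups=12 -> no
String 3 '{}{}{}{{{}{}{}{}{}}}{{}{{}}}{}{{{}}}{}': depth seq [1 0 1 0 1 0 1 2 3 2 3 2 3 2 3 2 3 2 1 0 1 2 1 2 3 2 1 0 1 0 1 2 3 2 1 0 1 0]
  -> pairs=19 depth=3 groups=8 -> no
String 4 '{{}}{{}}{{}}{{{}{}{}{{}}}}{{}}{}{}{}': depth seq [1 2 1 0 1 2 1 0 1 2 1 0 1 2 3 2 3 2 3 2 3 4 3 2 1 0 1 2 1 0 1 0 1 0 1 0]
  -> pairs=18 depth=4 groups=8 -> no

Answer: yes no no no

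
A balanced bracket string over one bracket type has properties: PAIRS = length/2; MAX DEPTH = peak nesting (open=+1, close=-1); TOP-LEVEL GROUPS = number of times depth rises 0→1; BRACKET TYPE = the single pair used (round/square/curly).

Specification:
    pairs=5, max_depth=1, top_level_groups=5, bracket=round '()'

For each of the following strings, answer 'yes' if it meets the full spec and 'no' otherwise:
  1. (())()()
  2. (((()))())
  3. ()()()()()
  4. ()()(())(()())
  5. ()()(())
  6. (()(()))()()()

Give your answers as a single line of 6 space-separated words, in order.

String 1 '(())()()': depth seq [1 2 1 0 1 0 1 0]
  -> pairs=4 depth=2 groups=3 -> no
String 2 '(((()))())': depth seq [1 2 3 4 3 2 1 2 1 0]
  -> pairs=5 depth=4 groups=1 -> no
String 3 '()()()()()': depth seq [1 0 1 0 1 0 1 0 1 0]
  -> pairs=5 depth=1 groups=5 -> yes
String 4 '()()(())(()())': depth seq [1 0 1 0 1 2 1 0 1 2 1 2 1 0]
  -> pairs=7 depth=2 groups=4 -> no
String 5 '()()(())': depth seq [1 0 1 0 1 2 1 0]
  -> pairs=4 depth=2 groups=3 -> no
String 6 '(()(()))()()()': depth seq [1 2 1 2 3 2 1 0 1 0 1 0 1 0]
  -> pairs=7 depth=3 groups=4 -> no

Answer: no no yes no no no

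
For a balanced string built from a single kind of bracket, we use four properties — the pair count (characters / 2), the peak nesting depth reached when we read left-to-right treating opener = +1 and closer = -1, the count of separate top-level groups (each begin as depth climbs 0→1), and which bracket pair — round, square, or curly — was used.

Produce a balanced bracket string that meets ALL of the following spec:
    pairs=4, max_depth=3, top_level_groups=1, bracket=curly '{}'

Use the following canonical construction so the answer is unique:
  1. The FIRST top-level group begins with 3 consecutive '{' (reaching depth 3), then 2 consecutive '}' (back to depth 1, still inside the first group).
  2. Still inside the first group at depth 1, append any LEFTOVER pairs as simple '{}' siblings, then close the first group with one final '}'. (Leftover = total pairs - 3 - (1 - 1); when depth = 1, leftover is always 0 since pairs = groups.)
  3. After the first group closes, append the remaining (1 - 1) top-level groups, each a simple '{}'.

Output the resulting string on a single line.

Spec: pairs=4 depth=3 groups=1
Leftover pairs = 4 - 3 - (1-1) = 1
First group: deep chain of depth 3 + 1 sibling pairs
Remaining 0 groups: simple '{}' each

Answer: {{{}}{}}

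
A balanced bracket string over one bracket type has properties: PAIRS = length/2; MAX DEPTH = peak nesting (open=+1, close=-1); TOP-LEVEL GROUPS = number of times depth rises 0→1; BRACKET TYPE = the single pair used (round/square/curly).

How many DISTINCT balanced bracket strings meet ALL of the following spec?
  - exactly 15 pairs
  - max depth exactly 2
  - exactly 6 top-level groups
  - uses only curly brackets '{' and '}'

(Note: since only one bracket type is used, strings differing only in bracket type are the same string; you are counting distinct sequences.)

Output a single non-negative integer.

Spec: pairs=15 depth=2 groups=6
Count(depth <= 2) = 2002
Count(depth <= 1) = 0
Count(depth == 2) = 2002 - 0 = 2002

Answer: 2002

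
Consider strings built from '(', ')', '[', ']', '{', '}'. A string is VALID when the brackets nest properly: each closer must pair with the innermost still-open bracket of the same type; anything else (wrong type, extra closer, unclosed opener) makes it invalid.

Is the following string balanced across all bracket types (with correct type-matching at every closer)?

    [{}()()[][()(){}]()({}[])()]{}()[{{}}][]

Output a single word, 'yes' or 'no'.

Answer: yes

Derivation:
pos 0: push '['; stack = [
pos 1: push '{'; stack = [{
pos 2: '}' matches '{'; pop; stack = [
pos 3: push '('; stack = [(
pos 4: ')' matches '('; pop; stack = [
pos 5: push '('; stack = [(
pos 6: ')' matches '('; pop; stack = [
pos 7: push '['; stack = [[
pos 8: ']' matches '['; pop; stack = [
pos 9: push '['; stack = [[
pos 10: push '('; stack = [[(
pos 11: ')' matches '('; pop; stack = [[
pos 12: push '('; stack = [[(
pos 13: ')' matches '('; pop; stack = [[
pos 14: push '{'; stack = [[{
pos 15: '}' matches '{'; pop; stack = [[
pos 16: ']' matches '['; pop; stack = [
pos 17: push '('; stack = [(
pos 18: ')' matches '('; pop; stack = [
pos 19: push '('; stack = [(
pos 20: push '{'; stack = [({
pos 21: '}' matches '{'; pop; stack = [(
pos 22: push '['; stack = [([
pos 23: ']' matches '['; pop; stack = [(
pos 24: ')' matches '('; pop; stack = [
pos 25: push '('; stack = [(
pos 26: ')' matches '('; pop; stack = [
pos 27: ']' matches '['; pop; stack = (empty)
pos 28: push '{'; stack = {
pos 29: '}' matches '{'; pop; stack = (empty)
pos 30: push '('; stack = (
pos 31: ')' matches '('; pop; stack = (empty)
pos 32: push '['; stack = [
pos 33: push '{'; stack = [{
pos 34: push '{'; stack = [{{
pos 35: '}' matches '{'; pop; stack = [{
pos 36: '}' matches '{'; pop; stack = [
pos 37: ']' matches '['; pop; stack = (empty)
pos 38: push '['; stack = [
pos 39: ']' matches '['; pop; stack = (empty)
end: stack empty → VALID
Verdict: properly nested → yes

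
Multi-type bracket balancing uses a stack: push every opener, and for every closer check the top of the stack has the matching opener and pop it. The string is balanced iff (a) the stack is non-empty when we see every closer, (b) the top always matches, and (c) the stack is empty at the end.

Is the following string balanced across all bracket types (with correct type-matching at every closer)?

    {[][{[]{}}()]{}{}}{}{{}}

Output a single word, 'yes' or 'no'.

Answer: yes

Derivation:
pos 0: push '{'; stack = {
pos 1: push '['; stack = {[
pos 2: ']' matches '['; pop; stack = {
pos 3: push '['; stack = {[
pos 4: push '{'; stack = {[{
pos 5: push '['; stack = {[{[
pos 6: ']' matches '['; pop; stack = {[{
pos 7: push '{'; stack = {[{{
pos 8: '}' matches '{'; pop; stack = {[{
pos 9: '}' matches '{'; pop; stack = {[
pos 10: push '('; stack = {[(
pos 11: ')' matches '('; pop; stack = {[
pos 12: ']' matches '['; pop; stack = {
pos 13: push '{'; stack = {{
pos 14: '}' matches '{'; pop; stack = {
pos 15: push '{'; stack = {{
pos 16: '}' matches '{'; pop; stack = {
pos 17: '}' matches '{'; pop; stack = (empty)
pos 18: push '{'; stack = {
pos 19: '}' matches '{'; pop; stack = (empty)
pos 20: push '{'; stack = {
pos 21: push '{'; stack = {{
pos 22: '}' matches '{'; pop; stack = {
pos 23: '}' matches '{'; pop; stack = (empty)
end: stack empty → VALID
Verdict: properly nested → yes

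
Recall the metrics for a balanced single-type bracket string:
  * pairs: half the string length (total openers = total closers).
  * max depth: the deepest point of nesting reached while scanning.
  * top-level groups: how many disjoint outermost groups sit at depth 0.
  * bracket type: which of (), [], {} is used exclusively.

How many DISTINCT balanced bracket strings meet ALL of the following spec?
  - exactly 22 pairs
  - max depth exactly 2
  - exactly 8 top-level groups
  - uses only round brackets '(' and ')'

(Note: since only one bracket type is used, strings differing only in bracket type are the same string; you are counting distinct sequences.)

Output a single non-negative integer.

Answer: 116280

Derivation:
Spec: pairs=22 depth=2 groups=8
Count(depth <= 2) = 116280
Count(depth <= 1) = 0
Count(depth == 2) = 116280 - 0 = 116280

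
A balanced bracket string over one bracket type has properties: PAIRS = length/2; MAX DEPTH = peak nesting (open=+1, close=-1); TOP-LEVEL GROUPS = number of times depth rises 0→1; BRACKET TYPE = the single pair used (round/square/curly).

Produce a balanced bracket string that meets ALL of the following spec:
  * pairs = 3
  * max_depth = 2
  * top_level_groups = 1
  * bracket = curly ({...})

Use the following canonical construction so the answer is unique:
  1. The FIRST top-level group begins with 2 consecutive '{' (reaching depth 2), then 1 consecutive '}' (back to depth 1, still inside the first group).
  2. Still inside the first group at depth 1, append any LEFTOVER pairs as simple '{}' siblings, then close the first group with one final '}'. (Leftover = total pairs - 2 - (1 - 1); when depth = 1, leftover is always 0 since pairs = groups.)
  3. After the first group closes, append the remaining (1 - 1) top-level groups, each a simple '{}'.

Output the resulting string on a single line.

Answer: {{}{}}

Derivation:
Spec: pairs=3 depth=2 groups=1
Leftover pairs = 3 - 2 - (1-1) = 1
First group: deep chain of depth 2 + 1 sibling pairs
Remaining 0 groups: simple '{}' each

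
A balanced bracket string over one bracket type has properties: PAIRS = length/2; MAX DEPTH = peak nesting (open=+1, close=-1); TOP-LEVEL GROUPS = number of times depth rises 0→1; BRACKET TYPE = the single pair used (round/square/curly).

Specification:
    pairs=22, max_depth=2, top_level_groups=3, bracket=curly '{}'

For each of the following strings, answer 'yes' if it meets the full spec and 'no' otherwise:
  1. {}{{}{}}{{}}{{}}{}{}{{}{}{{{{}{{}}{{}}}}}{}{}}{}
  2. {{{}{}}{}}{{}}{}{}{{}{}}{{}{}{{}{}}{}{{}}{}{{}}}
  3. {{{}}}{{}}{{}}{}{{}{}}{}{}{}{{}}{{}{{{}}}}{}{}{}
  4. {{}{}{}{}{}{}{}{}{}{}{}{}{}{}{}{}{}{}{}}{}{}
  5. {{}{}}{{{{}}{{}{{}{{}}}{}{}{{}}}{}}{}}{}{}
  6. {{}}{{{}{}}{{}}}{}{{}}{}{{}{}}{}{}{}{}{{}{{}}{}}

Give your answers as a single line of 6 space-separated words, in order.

Answer: no no no yes no no

Derivation:
String 1 '{}{{}{}}{{}}{{}}{}{}{{}{}{{{{}{{}}{{}}}}}{}{}}{}': depth seq [1 0 1 2 1 2 1 0 1 2 1 0 1 2 1 0 1 0 1 0 1 2 1 2 1 2 3 4 5 4 5 6 5 4 5 6 5 4 3 2 1 2 1 2 1 0 1 0]
  -> pairs=24 depth=6 groups=8 -> no
String 2 '{{{}{}}{}}{{}}{}{}{{}{}}{{}{}{{}{}}{}{{}}{}{{}}}': depth seq [1 2 3 2 3 2 1 2 1 0 1 2 1 0 1 0 1 0 1 2 1 2 1 0 1 2 1 2 1 2 3 2 3 2 1 2 1 2 3 2 1 2 1 2 3 2 1 0]
  -> pairs=24 depth=3 groups=6 -> no
String 3 '{{{}}}{{}}{{}}{}{{}{}}{}{}{}{{}}{{}{{{}}}}{}{}{}': depth seq [1 2 3 2 1 0 1 2 1 0 1 2 1 0 1 0 1 2 1 2 1 0 1 0 1 0 1 0 1 2 1 0 1 2 1 2 3 4 3 2 1 0 1 0 1 0 1 0]
  -> pairs=24 depth=4 groups=13 -> no
String 4 '{{}{}{}{}{}{}{}{}{}{}{}{}{}{}{}{}{}{}{}}{}{}': depth seq [1 2 1 2 1 2 1 2 1 2 1 2 1 2 1 2 1 2 1 2 1 2 1 2 1 2 1 2 1 2 1 2 1 2 1 2 1 2 1 0 1 0 1 0]
  -> pairs=22 depth=2 groups=3 -> yes
String 5 '{{}{}}{{{{}}{{}{{}{{}}}{}{}{{}}}{}}{}}{}{}': depth seq [1 2 1 2 1 0 1 2 3 4 3 2 3 4 3 4 5 4 5 6 5 4 3 4 3 4 3 4 5 4 3 2 3 2 1 2 1 0 1 0 1 0]
  -> pairs=21 depth=6 groups=4 -> no
String 6 '{{}}{{{}{}}{{}}}{}{{}}{}{{}{}}{}{}{}{}{{}{{}}{}}': depth seq [1 2 1 0 1 2 3 2 3 2 1 2 3 2 1 0 1 0 1 2 1 0 1 0 1 2 1 2 1 0 1 0 1 0 1 0 1 0 1 2 1 2 3 2 1 2 1 0]
  -> pairs=24 depth=3 groups=11 -> no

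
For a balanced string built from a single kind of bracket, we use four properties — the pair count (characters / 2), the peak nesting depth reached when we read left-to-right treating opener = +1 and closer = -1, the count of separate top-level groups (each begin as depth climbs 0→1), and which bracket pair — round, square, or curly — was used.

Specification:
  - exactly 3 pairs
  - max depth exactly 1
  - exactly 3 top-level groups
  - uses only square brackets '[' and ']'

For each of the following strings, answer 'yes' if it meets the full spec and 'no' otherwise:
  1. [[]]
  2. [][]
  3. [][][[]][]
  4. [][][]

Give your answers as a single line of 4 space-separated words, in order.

String 1 '[[]]': depth seq [1 2 1 0]
  -> pairs=2 depth=2 groups=1 -> no
String 2 '[][]': depth seq [1 0 1 0]
  -> pairs=2 depth=1 groups=2 -> no
String 3 '[][][[]][]': depth seq [1 0 1 0 1 2 1 0 1 0]
  -> pairs=5 depth=2 groups=4 -> no
String 4 '[][][]': depth seq [1 0 1 0 1 0]
  -> pairs=3 depth=1 groups=3 -> yes

Answer: no no no yes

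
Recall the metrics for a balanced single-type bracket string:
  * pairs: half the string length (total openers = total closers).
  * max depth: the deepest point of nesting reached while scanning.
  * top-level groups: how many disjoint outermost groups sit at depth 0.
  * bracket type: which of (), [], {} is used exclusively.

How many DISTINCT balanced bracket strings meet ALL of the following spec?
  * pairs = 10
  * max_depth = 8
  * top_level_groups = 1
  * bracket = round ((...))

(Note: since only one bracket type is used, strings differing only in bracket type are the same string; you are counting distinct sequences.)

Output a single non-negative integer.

Answer: 102

Derivation:
Spec: pairs=10 depth=8 groups=1
Count(depth <= 8) = 4846
Count(depth <= 7) = 4744
Count(depth == 8) = 4846 - 4744 = 102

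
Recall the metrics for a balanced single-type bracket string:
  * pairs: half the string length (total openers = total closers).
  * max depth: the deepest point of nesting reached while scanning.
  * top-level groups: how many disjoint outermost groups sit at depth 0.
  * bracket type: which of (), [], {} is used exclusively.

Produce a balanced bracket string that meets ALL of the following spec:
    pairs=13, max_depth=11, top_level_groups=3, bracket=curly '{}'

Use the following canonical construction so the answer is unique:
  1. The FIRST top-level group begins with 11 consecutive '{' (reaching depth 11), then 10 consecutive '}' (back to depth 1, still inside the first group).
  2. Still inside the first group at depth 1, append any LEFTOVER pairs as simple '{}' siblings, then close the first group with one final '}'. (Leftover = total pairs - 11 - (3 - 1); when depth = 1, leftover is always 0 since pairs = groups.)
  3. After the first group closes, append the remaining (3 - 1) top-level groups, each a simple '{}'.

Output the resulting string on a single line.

Answer: {{{{{{{{{{{}}}}}}}}}}}{}{}

Derivation:
Spec: pairs=13 depth=11 groups=3
Leftover pairs = 13 - 11 - (3-1) = 0
First group: deep chain of depth 11 + 0 sibling pairs
Remaining 2 groups: simple '{}' each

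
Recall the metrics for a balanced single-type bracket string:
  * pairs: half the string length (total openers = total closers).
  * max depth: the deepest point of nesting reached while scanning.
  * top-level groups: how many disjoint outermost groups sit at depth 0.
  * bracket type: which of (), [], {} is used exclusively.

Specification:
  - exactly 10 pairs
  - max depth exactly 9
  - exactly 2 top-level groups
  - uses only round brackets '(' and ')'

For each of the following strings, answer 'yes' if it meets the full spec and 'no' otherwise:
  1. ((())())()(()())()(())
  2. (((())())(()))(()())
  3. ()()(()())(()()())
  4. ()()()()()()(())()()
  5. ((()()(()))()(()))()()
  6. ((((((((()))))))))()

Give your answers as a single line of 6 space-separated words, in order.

Answer: no no no no no yes

Derivation:
String 1 '((())())()(()())()(())': depth seq [1 2 3 2 1 2 1 0 1 0 1 2 1 2 1 0 1 0 1 2 1 0]
  -> pairs=11 depth=3 groups=5 -> no
String 2 '(((())())(()))(()())': depth seq [1 2 3 4 3 2 3 2 1 2 3 2 1 0 1 2 1 2 1 0]
  -> pairs=10 depth=4 groups=2 -> no
String 3 '()()(()())(()()())': depth seq [1 0 1 0 1 2 1 2 1 0 1 2 1 2 1 2 1 0]
  -> pairs=9 depth=2 groups=4 -> no
String 4 '()()()()()()(())()()': depth seq [1 0 1 0 1 0 1 0 1 0 1 0 1 2 1 0 1 0 1 0]
  -> pairs=10 depth=2 groups=9 -> no
String 5 '((()()(()))()(()))()()': depth seq [1 2 3 2 3 2 3 4 3 2 1 2 1 2 3 2 1 0 1 0 1 0]
  -> pairs=11 depth=4 groups=3 -> no
String 6 '((((((((()))))))))()': depth seq [1 2 3 4 5 6 7 8 9 8 7 6 5 4 3 2 1 0 1 0]
  -> pairs=10 depth=9 groups=2 -> yes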